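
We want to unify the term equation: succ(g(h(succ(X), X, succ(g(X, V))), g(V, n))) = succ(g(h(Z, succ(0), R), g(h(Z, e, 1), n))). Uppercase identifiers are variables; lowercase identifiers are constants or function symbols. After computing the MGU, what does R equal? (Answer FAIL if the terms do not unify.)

Decompose succ/1: g(h(succ(X), X, succ(g(X, V))), g(V, n)) = g(h(Z, succ(0), R), g(h(Z, e, 1), n)).
Decompose g/2: h(succ(X), X, succ(g(X, V))) = h(Z, succ(0), R),  g(V, n) = g(h(Z, e, 1), n).
Decompose h/3: succ(X) = Z,  X = succ(0),  succ(g(X, V)) = R.
Bind Z := succ(X); substituting into the one remaining equation that mentions Z gives: g(V, n) = g(h(succ(X), e, 1), n).
Bind X := succ(0); substituting into the remaining equations gives: succ(g(succ(0), V)) = R,  g(V, n) = g(h(succ(succ(0)), e, 1), n). Substituting into the earlier binding gives Z := succ(succ(0)).
Bind R := succ(g(succ(0), V)); no other remaining equation mentions R.
Decompose g/2: V = h(succ(succ(0)), e, 1),  n = n.
Bind V := h(succ(succ(0)), e, 1); no other remaining equation mentions V. Substituting into the earlier binding gives R := succ(g(succ(0), h(succ(succ(0)), e, 1))).
Delete trivial equation n = n.
MGU = { Z := succ(succ(0)), X := succ(0), R := succ(g(succ(0), h(succ(succ(0)), e, 1))), V := h(succ(succ(0)), e, 1) }, so R := succ(g(succ(0), h(succ(succ(0)), e, 1))).

succ(g(succ(0), h(succ(succ(0)), e, 1)))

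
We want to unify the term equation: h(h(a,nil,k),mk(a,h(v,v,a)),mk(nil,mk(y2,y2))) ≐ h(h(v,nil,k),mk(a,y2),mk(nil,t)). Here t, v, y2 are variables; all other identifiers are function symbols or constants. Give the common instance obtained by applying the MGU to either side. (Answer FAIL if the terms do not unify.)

h(h(a,nil,k),mk(a,h(a,a,a)),mk(nil,mk(h(a,a,a),h(a,a,a))))

Decompose h/3: h(a,nil,k) ≐ h(v,nil,k),  mk(a,h(v,v,a)) ≐ mk(a,y2),  mk(nil,mk(y2,y2)) ≐ mk(nil,t).
Decompose h/3: a ≐ v,  nil ≐ nil,  k ≐ k.
Bind v := a; substituting into the one remaining equation that mentions v gives: mk(a,h(a,a,a)) ≐ mk(a,y2).
Delete trivial equation nil ≐ nil.
Delete trivial equation k ≐ k.
Decompose mk/2: a ≐ a,  h(a,a,a) ≐ y2.
Delete trivial equation a ≐ a.
Bind y2 := h(a,a,a); substituting into the remaining equation gives: mk(nil,mk(h(a,a,a),h(a,a,a))) ≐ mk(nil,t).
Decompose mk/2: nil ≐ nil,  mk(h(a,a,a),h(a,a,a)) ≐ t.
Delete trivial equation nil ≐ nil.
Bind t := mk(h(a,a,a),h(a,a,a)).
Applying the MGU to either side gives h(h(a,nil,k),mk(a,h(a,a,a)),mk(nil,mk(h(a,a,a),h(a,a,a)))).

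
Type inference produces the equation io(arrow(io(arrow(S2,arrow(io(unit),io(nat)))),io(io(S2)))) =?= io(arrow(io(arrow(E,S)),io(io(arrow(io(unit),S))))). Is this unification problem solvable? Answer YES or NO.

YES

Decompose io/1: arrow(io(arrow(S2,arrow(io(unit),io(nat)))),io(io(S2))) =?= arrow(io(arrow(E,S)),io(io(arrow(io(unit),S)))).
Decompose arrow/2: io(arrow(S2,arrow(io(unit),io(nat)))) =?= io(arrow(E,S)),  io(io(S2)) =?= io(io(arrow(io(unit),S))).
Decompose io/1: arrow(S2,arrow(io(unit),io(nat))) =?= arrow(E,S).
Decompose arrow/2: S2 =?= E,  arrow(io(unit),io(nat)) =?= S.
Bind S2 := E; substituting into the one remaining equation that mentions S2 gives: io(io(E)) =?= io(io(arrow(io(unit),S))).
Bind S := arrow(io(unit),io(nat)); substituting into the remaining equation gives: io(io(E)) =?= io(io(arrow(io(unit),arrow(io(unit),io(nat))))).
Decompose io/1: io(E) =?= io(arrow(io(unit),arrow(io(unit),io(nat)))).
Decompose io/1: E =?= arrow(io(unit),arrow(io(unit),io(nat))).
Bind E := arrow(io(unit),arrow(io(unit),io(nat))). Substituting into the earlier binding gives S2 := arrow(io(unit),arrow(io(unit),io(nat))).
No equations remain and no clash or occurs-check failure arose, so a unifier exists.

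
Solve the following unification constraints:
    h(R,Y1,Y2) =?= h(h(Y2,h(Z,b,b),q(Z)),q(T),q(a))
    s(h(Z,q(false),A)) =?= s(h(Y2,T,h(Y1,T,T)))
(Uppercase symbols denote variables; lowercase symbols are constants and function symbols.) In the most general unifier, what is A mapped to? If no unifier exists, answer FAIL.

h(q(q(false)),q(false),q(false))

Decompose h/3: R =?= h(Y2,h(Z,b,b),q(Z)),  Y1 =?= q(T),  Y2 =?= q(a).
Bind R := h(Y2,h(Z,b,b),q(Z)); no other remaining equation mentions R.
Bind Y1 := q(T); substituting into the one remaining equation that mentions Y1 gives: s(h(Z,q(false),A)) =?= s(h(Y2,T,h(q(T),T,T))).
Bind Y2 := q(a); substituting into the remaining equation gives: s(h(Z,q(false),A)) =?= s(h(q(a),T,h(q(T),T,T))). Substituting into the earlier binding gives R := h(q(a),h(Z,b,b),q(Z)).
Decompose s/1: h(Z,q(false),A) =?= h(q(a),T,h(q(T),T,T)).
Decompose h/3: Z =?= q(a),  q(false) =?= T,  A =?= h(q(T),T,T).
Bind Z := q(a); no other remaining equation mentions Z. Substituting into the earlier binding gives R := h(q(a),h(q(a),b,b),q(q(a))).
Bind T := q(false); substituting into the remaining equation gives: A =?= h(q(q(false)),q(false),q(false)). Substituting into the earlier binding gives Y1 := q(q(false)).
Bind A := h(q(q(false)),q(false),q(false)).
MGU = { R -> h(q(a),h(q(a),b,b),q(q(a))), Y1 -> q(q(false)), Y2 -> q(a), Z -> q(a), T -> q(false), A -> h(q(q(false)),q(false),q(false)) }, so A -> h(q(q(false)),q(false),q(false)).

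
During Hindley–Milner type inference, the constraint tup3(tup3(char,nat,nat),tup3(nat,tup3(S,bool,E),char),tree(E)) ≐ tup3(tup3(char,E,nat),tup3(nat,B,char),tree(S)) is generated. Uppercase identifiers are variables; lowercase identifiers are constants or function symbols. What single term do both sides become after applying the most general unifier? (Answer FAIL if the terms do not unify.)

tup3(tup3(char,nat,nat),tup3(nat,tup3(nat,bool,nat),char),tree(nat))

Decompose tup3/3: tup3(char,nat,nat) ≐ tup3(char,E,nat),  tup3(nat,tup3(S,bool,E),char) ≐ tup3(nat,B,char),  tree(E) ≐ tree(S).
Decompose tup3/3: char ≐ char,  nat ≐ E,  nat ≐ nat.
Delete trivial equation char ≐ char.
Bind E := nat; substituting into the 2 remaining equations that mention E gives: tup3(nat,tup3(S,bool,nat),char) ≐ tup3(nat,B,char),  tree(nat) ≐ tree(S).
Delete trivial equation nat ≐ nat.
Decompose tup3/3: nat ≐ nat,  tup3(S,bool,nat) ≐ B,  char ≐ char.
Delete trivial equation nat ≐ nat.
Bind B := tup3(S,bool,nat); no other remaining equation mentions B.
Delete trivial equation char ≐ char.
Decompose tree/1: nat ≐ S.
Bind S := nat. Substituting into the earlier binding gives B := tup3(nat,bool,nat).
Applying the MGU to either side gives tup3(tup3(char,nat,nat),tup3(nat,tup3(nat,bool,nat),char),tree(nat)).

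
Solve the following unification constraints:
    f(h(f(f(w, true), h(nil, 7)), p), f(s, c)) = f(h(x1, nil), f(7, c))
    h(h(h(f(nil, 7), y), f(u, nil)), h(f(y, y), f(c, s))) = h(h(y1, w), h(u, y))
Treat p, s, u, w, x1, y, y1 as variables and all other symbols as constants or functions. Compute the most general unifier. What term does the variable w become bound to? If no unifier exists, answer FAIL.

Decompose f/2: h(f(f(w, true), h(nil, 7)), p) = h(x1, nil),  f(s, c) = f(7, c).
Decompose h/2: f(f(w, true), h(nil, 7)) = x1,  p = nil.
Bind x1 := f(f(w, true), h(nil, 7)); no other remaining equation mentions x1.
Bind p := nil; no other remaining equation mentions p.
Decompose f/2: s = 7,  c = c.
Bind s := 7; substituting into the one remaining equation that mentions s gives: h(h(h(f(nil, 7), y), f(u, nil)), h(f(y, y), f(c, 7))) = h(h(y1, w), h(u, y)).
Delete trivial equation c = c.
Decompose h/2: h(h(f(nil, 7), y), f(u, nil)) = h(y1, w),  h(f(y, y), f(c, 7)) = h(u, y).
Decompose h/2: h(f(nil, 7), y) = y1,  f(u, nil) = w.
Bind y1 := h(f(nil, 7), y); no other remaining equation mentions y1.
Bind w := f(u, nil); no other remaining equation mentions w. Substituting into the earlier binding gives x1 := f(f(f(u, nil), true), h(nil, 7)).
Decompose h/2: f(y, y) = u,  f(c, 7) = y.
Bind u := f(y, y); no other remaining equation mentions u. Substituting into the earlier bindings gives x1 := f(f(f(f(y, y), nil), true), h(nil, 7)), w := f(f(y, y), nil).
Bind y := f(c, 7). Substituting into the earlier bindings gives x1 := f(f(f(f(f(c, 7), f(c, 7)), nil), true), h(nil, 7)), y1 := h(f(nil, 7), f(c, 7)), w := f(f(f(c, 7), f(c, 7)), nil), u := f(f(c, 7), f(c, 7)).
MGU = { x1 ↦ f(f(f(f(f(c, 7), f(c, 7)), nil), true), h(nil, 7)), p ↦ nil, s ↦ 7, y1 ↦ h(f(nil, 7), f(c, 7)), w ↦ f(f(f(c, 7), f(c, 7)), nil), u ↦ f(f(c, 7), f(c, 7)), y ↦ f(c, 7) }, so w ↦ f(f(f(c, 7), f(c, 7)), nil).

f(f(f(c, 7), f(c, 7)), nil)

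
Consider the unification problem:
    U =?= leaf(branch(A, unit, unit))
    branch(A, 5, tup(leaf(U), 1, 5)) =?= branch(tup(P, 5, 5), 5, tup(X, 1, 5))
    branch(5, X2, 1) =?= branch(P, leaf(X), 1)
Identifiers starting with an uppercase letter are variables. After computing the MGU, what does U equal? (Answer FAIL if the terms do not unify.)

Bind U := leaf(branch(A, unit, unit)); substituting into the one remaining equation that mentions U gives: branch(A, 5, tup(leaf(leaf(branch(A, unit, unit))), 1, 5)) =?= branch(tup(P, 5, 5), 5, tup(X, 1, 5)).
Decompose branch/3: A =?= tup(P, 5, 5),  5 =?= 5,  tup(leaf(leaf(branch(A, unit, unit))), 1, 5) =?= tup(X, 1, 5).
Bind A := tup(P, 5, 5); substituting into the one remaining equation that mentions A gives: tup(leaf(leaf(branch(tup(P, 5, 5), unit, unit))), 1, 5) =?= tup(X, 1, 5). Substituting into the earlier binding gives U := leaf(branch(tup(P, 5, 5), unit, unit)).
Delete trivial equation 5 =?= 5.
Decompose tup/3: leaf(leaf(branch(tup(P, 5, 5), unit, unit))) =?= X,  1 =?= 1,  5 =?= 5.
Bind X := leaf(leaf(branch(tup(P, 5, 5), unit, unit))); substituting into the one remaining equation that mentions X gives: branch(5, X2, 1) =?= branch(P, leaf(leaf(leaf(branch(tup(P, 5, 5), unit, unit)))), 1).
Delete trivial equation 1 =?= 1.
Delete trivial equation 5 =?= 5.
Decompose branch/3: 5 =?= P,  X2 =?= leaf(leaf(leaf(branch(tup(P, 5, 5), unit, unit)))),  1 =?= 1.
Bind P := 5; substituting into the one remaining equation that mentions P gives: X2 =?= leaf(leaf(leaf(branch(tup(5, 5, 5), unit, unit)))). Substituting into the earlier bindings gives U := leaf(branch(tup(5, 5, 5), unit, unit)), A := tup(5, 5, 5), X := leaf(leaf(branch(tup(5, 5, 5), unit, unit))).
Bind X2 := leaf(leaf(leaf(branch(tup(5, 5, 5), unit, unit)))); no other remaining equation mentions X2.
Delete trivial equation 1 =?= 1.
MGU = { U -> leaf(branch(tup(5, 5, 5), unit, unit)), A -> tup(5, 5, 5), X -> leaf(leaf(branch(tup(5, 5, 5), unit, unit))), P -> 5, X2 -> leaf(leaf(leaf(branch(tup(5, 5, 5), unit, unit)))) }, so U -> leaf(branch(tup(5, 5, 5), unit, unit)).

leaf(branch(tup(5, 5, 5), unit, unit))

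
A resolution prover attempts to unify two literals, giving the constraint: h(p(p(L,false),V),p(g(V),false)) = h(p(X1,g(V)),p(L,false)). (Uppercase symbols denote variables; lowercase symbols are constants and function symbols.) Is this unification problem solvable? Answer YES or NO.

NO

Decompose h/2: p(p(L,false),V) = p(X1,g(V)),  p(g(V),false) = p(L,false).
Decompose p/2: p(L,false) = X1,  V = g(V).
Bind X1 := p(L,false); no other remaining equation mentions X1.
Occurs check fails: V occurs in g(V); the equation V = g(V) has no finite solution.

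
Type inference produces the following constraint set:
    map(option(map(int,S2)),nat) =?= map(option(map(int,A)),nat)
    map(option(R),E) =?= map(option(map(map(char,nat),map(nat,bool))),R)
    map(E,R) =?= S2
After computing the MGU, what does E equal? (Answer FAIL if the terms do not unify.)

map(map(char,nat),map(nat,bool))

Decompose map/2: option(map(int,S2)) =?= option(map(int,A)),  nat =?= nat.
Decompose option/1: map(int,S2) =?= map(int,A).
Decompose map/2: int =?= int,  S2 =?= A.
Delete trivial equation int =?= int.
Bind S2 := A; substituting into the one remaining equation that mentions S2 gives: map(E,R) =?= A.
Delete trivial equation nat =?= nat.
Decompose map/2: option(R) =?= option(map(map(char,nat),map(nat,bool))),  E =?= R.
Decompose option/1: R =?= map(map(char,nat),map(nat,bool)).
Bind R := map(map(char,nat),map(nat,bool)); substituting into the remaining equations gives: E =?= map(map(char,nat),map(nat,bool)),  map(E,map(map(char,nat),map(nat,bool))) =?= A.
Bind E := map(map(char,nat),map(nat,bool)); substituting into the remaining equation gives: map(map(map(char,nat),map(nat,bool)),map(map(char,nat),map(nat,bool))) =?= A.
Bind A := map(map(map(char,nat),map(nat,bool)),map(map(char,nat),map(nat,bool))). Substituting into the earlier binding gives S2 := map(map(map(char,nat),map(nat,bool)),map(map(char,nat),map(nat,bool))).
MGU = { S2 := map(map(map(char,nat),map(nat,bool)),map(map(char,nat),map(nat,bool))), R := map(map(char,nat),map(nat,bool)), E := map(map(char,nat),map(nat,bool)), A := map(map(map(char,nat),map(nat,bool)),map(map(char,nat),map(nat,bool))) }, so E := map(map(char,nat),map(nat,bool)).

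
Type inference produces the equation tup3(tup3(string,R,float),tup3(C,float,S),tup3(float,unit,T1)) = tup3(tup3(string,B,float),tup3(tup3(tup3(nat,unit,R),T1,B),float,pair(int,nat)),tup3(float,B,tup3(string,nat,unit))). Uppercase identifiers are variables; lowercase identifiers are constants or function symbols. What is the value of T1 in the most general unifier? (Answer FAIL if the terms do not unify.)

tup3(string,nat,unit)

Decompose tup3/3: tup3(string,R,float) = tup3(string,B,float),  tup3(C,float,S) = tup3(tup3(tup3(nat,unit,R),T1,B),float,pair(int,nat)),  tup3(float,unit,T1) = tup3(float,B,tup3(string,nat,unit)).
Decompose tup3/3: string = string,  R = B,  float = float.
Delete trivial equation string = string.
Bind R := B; substituting into the one remaining equation that mentions R gives: tup3(C,float,S) = tup3(tup3(tup3(nat,unit,B),T1,B),float,pair(int,nat)).
Delete trivial equation float = float.
Decompose tup3/3: C = tup3(tup3(nat,unit,B),T1,B),  float = float,  S = pair(int,nat).
Bind C := tup3(tup3(nat,unit,B),T1,B); no other remaining equation mentions C.
Delete trivial equation float = float.
Bind S := pair(int,nat); no other remaining equation mentions S.
Decompose tup3/3: float = float,  unit = B,  T1 = tup3(string,nat,unit).
Delete trivial equation float = float.
Bind B := unit; no other remaining equation mentions B. Substituting into the earlier bindings gives R := unit, C := tup3(tup3(nat,unit,unit),T1,unit).
Bind T1 := tup3(string,nat,unit). Substituting into the earlier binding gives C := tup3(tup3(nat,unit,unit),tup3(string,nat,unit),unit).
MGU = { R := unit, C := tup3(tup3(nat,unit,unit),tup3(string,nat,unit),unit), S := pair(int,nat), B := unit, T1 := tup3(string,nat,unit) }, so T1 := tup3(string,nat,unit).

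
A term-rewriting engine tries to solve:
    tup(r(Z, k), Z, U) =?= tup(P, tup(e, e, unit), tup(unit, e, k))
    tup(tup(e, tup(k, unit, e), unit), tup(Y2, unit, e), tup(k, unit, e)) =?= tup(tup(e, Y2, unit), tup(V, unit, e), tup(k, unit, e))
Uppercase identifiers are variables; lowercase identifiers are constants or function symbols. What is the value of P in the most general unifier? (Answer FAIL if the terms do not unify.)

r(tup(e, e, unit), k)

Decompose tup/3: r(Z, k) =?= P,  Z =?= tup(e, e, unit),  U =?= tup(unit, e, k).
Bind P := r(Z, k); no other remaining equation mentions P.
Bind Z := tup(e, e, unit); no other remaining equation mentions Z. Substituting into the earlier binding gives P := r(tup(e, e, unit), k).
Bind U := tup(unit, e, k); no other remaining equation mentions U.
Decompose tup/3: tup(e, tup(k, unit, e), unit) =?= tup(e, Y2, unit),  tup(Y2, unit, e) =?= tup(V, unit, e),  tup(k, unit, e) =?= tup(k, unit, e).
Decompose tup/3: e =?= e,  tup(k, unit, e) =?= Y2,  unit =?= unit.
Delete trivial equation e =?= e.
Bind Y2 := tup(k, unit, e); substituting into the one remaining equation that mentions Y2 gives: tup(tup(k, unit, e), unit, e) =?= tup(V, unit, e).
Delete trivial equation unit =?= unit.
Decompose tup/3: tup(k, unit, e) =?= V,  unit =?= unit,  e =?= e.
Bind V := tup(k, unit, e); no other remaining equation mentions V.
Delete trivial equation unit =?= unit.
Delete trivial equation e =?= e.
Delete trivial equation tup(k, unit, e) =?= tup(k, unit, e).
MGU = { P := r(tup(e, e, unit), k), Z := tup(e, e, unit), U := tup(unit, e, k), Y2 := tup(k, unit, e), V := tup(k, unit, e) }, so P := r(tup(e, e, unit), k).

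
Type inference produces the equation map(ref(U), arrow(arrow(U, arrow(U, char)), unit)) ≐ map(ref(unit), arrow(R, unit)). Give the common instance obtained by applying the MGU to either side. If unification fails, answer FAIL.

Decompose map/2: ref(U) ≐ ref(unit),  arrow(arrow(U, arrow(U, char)), unit) ≐ arrow(R, unit).
Decompose ref/1: U ≐ unit.
Bind U := unit; substituting into the remaining equation gives: arrow(arrow(unit, arrow(unit, char)), unit) ≐ arrow(R, unit).
Decompose arrow/2: arrow(unit, arrow(unit, char)) ≐ R,  unit ≐ unit.
Bind R := arrow(unit, arrow(unit, char)); no other remaining equation mentions R.
Delete trivial equation unit ≐ unit.
Applying the MGU to either side gives map(ref(unit), arrow(arrow(unit, arrow(unit, char)), unit)).

map(ref(unit), arrow(arrow(unit, arrow(unit, char)), unit))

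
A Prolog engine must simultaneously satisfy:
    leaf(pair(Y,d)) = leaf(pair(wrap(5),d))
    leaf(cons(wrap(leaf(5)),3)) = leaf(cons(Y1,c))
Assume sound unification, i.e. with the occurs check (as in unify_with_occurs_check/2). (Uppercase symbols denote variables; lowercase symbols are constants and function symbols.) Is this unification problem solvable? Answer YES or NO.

Decompose leaf/1: pair(Y,d) = pair(wrap(5),d).
Decompose pair/2: Y = wrap(5),  d = d.
Bind Y := wrap(5); no other remaining equation mentions Y.
Delete trivial equation d = d.
Decompose leaf/1: cons(wrap(leaf(5)),3) = cons(Y1,c).
Decompose cons/2: wrap(leaf(5)) = Y1,  3 = c.
Bind Y1 := wrap(leaf(5)); no other remaining equation mentions Y1.
Clash: constants 3 and c differ; no unifier exists.

NO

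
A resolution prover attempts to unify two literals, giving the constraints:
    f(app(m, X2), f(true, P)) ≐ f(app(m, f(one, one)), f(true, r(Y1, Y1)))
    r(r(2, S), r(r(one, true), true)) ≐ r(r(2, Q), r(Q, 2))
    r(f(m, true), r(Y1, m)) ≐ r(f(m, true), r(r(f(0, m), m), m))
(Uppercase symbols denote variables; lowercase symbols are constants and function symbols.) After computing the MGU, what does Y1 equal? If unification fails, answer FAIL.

Decompose f/2: app(m, X2) ≐ app(m, f(one, one)),  f(true, P) ≐ f(true, r(Y1, Y1)).
Decompose app/2: m ≐ m,  X2 ≐ f(one, one).
Delete trivial equation m ≐ m.
Bind X2 := f(one, one); no other remaining equation mentions X2.
Decompose f/2: true ≐ true,  P ≐ r(Y1, Y1).
Delete trivial equation true ≐ true.
Bind P := r(Y1, Y1); no other remaining equation mentions P.
Decompose r/2: r(2, S) ≐ r(2, Q),  r(r(one, true), true) ≐ r(Q, 2).
Decompose r/2: 2 ≐ 2,  S ≐ Q.
Delete trivial equation 2 ≐ 2.
Bind S := Q; no other remaining equation mentions S.
Decompose r/2: r(one, true) ≐ Q,  true ≐ 2.
Bind Q := r(one, true); no other remaining equation mentions Q. Substituting into the earlier binding gives S := r(one, true).
Clash: constants true and 2 differ; no unifier exists.

FAIL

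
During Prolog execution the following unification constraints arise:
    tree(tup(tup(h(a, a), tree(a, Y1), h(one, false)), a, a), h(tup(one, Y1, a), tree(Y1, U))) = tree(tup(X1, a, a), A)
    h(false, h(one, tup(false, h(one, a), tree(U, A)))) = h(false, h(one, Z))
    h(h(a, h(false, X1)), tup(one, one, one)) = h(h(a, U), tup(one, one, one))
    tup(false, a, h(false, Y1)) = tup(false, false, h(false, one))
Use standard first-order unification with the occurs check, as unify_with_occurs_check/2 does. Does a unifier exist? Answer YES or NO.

Decompose tree/2: tup(tup(h(a, a), tree(a, Y1), h(one, false)), a, a) = tup(X1, a, a),  h(tup(one, Y1, a), tree(Y1, U)) = A.
Decompose tup/3: tup(h(a, a), tree(a, Y1), h(one, false)) = X1,  a = a,  a = a.
Bind X1 := tup(h(a, a), tree(a, Y1), h(one, false)); substituting into the one remaining equation that mentions X1 gives: h(h(a, h(false, tup(h(a, a), tree(a, Y1), h(one, false)))), tup(one, one, one)) = h(h(a, U), tup(one, one, one)).
Delete trivial equation a = a.
Delete trivial equation a = a.
Bind A := h(tup(one, Y1, a), tree(Y1, U)); substituting into the one remaining equation that mentions A gives: h(false, h(one, tup(false, h(one, a), tree(U, h(tup(one, Y1, a), tree(Y1, U)))))) = h(false, h(one, Z)).
Decompose h/2: false = false,  h(one, tup(false, h(one, a), tree(U, h(tup(one, Y1, a), tree(Y1, U))))) = h(one, Z).
Delete trivial equation false = false.
Decompose h/2: one = one,  tup(false, h(one, a), tree(U, h(tup(one, Y1, a), tree(Y1, U)))) = Z.
Delete trivial equation one = one.
Bind Z := tup(false, h(one, a), tree(U, h(tup(one, Y1, a), tree(Y1, U)))); no other remaining equation mentions Z.
Decompose h/2: h(a, h(false, tup(h(a, a), tree(a, Y1), h(one, false)))) = h(a, U),  tup(one, one, one) = tup(one, one, one).
Decompose h/2: a = a,  h(false, tup(h(a, a), tree(a, Y1), h(one, false))) = U.
Delete trivial equation a = a.
Bind U := h(false, tup(h(a, a), tree(a, Y1), h(one, false))); no other remaining equation mentions U. Substituting into the earlier bindings gives A := h(tup(one, Y1, a), tree(Y1, h(false, tup(h(a, a), tree(a, Y1), h(one, false))))), Z := tup(false, h(one, a), tree(h(false, tup(h(a, a), tree(a, Y1), h(one, false))), h(tup(one, Y1, a), tree(Y1, h(false, tup(h(a, a), tree(a, Y1), h(one, false))))))).
Delete trivial equation tup(one, one, one) = tup(one, one, one).
Decompose tup/3: false = false,  a = false,  h(false, Y1) = h(false, one).
Delete trivial equation false = false.
Clash: constants a and false differ; no unifier exists.

NO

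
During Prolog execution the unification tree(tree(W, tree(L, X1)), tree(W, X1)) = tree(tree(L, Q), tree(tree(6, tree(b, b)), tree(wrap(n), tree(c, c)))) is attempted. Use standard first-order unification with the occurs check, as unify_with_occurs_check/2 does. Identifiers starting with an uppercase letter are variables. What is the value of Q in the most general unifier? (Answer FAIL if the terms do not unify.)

Decompose tree/2: tree(W, tree(L, X1)) = tree(L, Q),  tree(W, X1) = tree(tree(6, tree(b, b)), tree(wrap(n), tree(c, c))).
Decompose tree/2: W = L,  tree(L, X1) = Q.
Bind W := L; substituting into the one remaining equation that mentions W gives: tree(L, X1) = tree(tree(6, tree(b, b)), tree(wrap(n), tree(c, c))).
Bind Q := tree(L, X1); no other remaining equation mentions Q.
Decompose tree/2: L = tree(6, tree(b, b)),  X1 = tree(wrap(n), tree(c, c)).
Bind L := tree(6, tree(b, b)); no other remaining equation mentions L. Substituting into the earlier bindings gives W := tree(6, tree(b, b)), Q := tree(tree(6, tree(b, b)), X1).
Bind X1 := tree(wrap(n), tree(c, c)). Substituting into the earlier binding gives Q := tree(tree(6, tree(b, b)), tree(wrap(n), tree(c, c))).
MGU = { W -> tree(6, tree(b, b)), Q -> tree(tree(6, tree(b, b)), tree(wrap(n), tree(c, c))), L -> tree(6, tree(b, b)), X1 -> tree(wrap(n), tree(c, c)) }, so Q -> tree(tree(6, tree(b, b)), tree(wrap(n), tree(c, c))).

tree(tree(6, tree(b, b)), tree(wrap(n), tree(c, c)))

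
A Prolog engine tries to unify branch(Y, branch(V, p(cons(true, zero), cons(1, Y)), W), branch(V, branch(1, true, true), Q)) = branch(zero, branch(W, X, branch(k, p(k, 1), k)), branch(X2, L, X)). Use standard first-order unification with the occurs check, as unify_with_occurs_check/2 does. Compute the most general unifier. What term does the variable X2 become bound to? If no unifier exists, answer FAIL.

branch(k, p(k, 1), k)

Decompose branch/3: Y = zero,  branch(V, p(cons(true, zero), cons(1, Y)), W) = branch(W, X, branch(k, p(k, 1), k)),  branch(V, branch(1, true, true), Q) = branch(X2, L, X).
Bind Y := zero; substituting into the one remaining equation that mentions Y gives: branch(V, p(cons(true, zero), cons(1, zero)), W) = branch(W, X, branch(k, p(k, 1), k)).
Decompose branch/3: V = W,  p(cons(true, zero), cons(1, zero)) = X,  W = branch(k, p(k, 1), k).
Bind V := W; substituting into the one remaining equation that mentions V gives: branch(W, branch(1, true, true), Q) = branch(X2, L, X).
Bind X := p(cons(true, zero), cons(1, zero)); substituting into the one remaining equation that mentions X gives: branch(W, branch(1, true, true), Q) = branch(X2, L, p(cons(true, zero), cons(1, zero))).
Bind W := branch(k, p(k, 1), k); substituting into the remaining equation gives: branch(branch(k, p(k, 1), k), branch(1, true, true), Q) = branch(X2, L, p(cons(true, zero), cons(1, zero))). Substituting into the earlier binding gives V := branch(k, p(k, 1), k).
Decompose branch/3: branch(k, p(k, 1), k) = X2,  branch(1, true, true) = L,  Q = p(cons(true, zero), cons(1, zero)).
Bind X2 := branch(k, p(k, 1), k); no other remaining equation mentions X2.
Bind L := branch(1, true, true); no other remaining equation mentions L.
Bind Q := p(cons(true, zero), cons(1, zero)).
MGU = { Y -> zero, V -> branch(k, p(k, 1), k), X -> p(cons(true, zero), cons(1, zero)), W -> branch(k, p(k, 1), k), X2 -> branch(k, p(k, 1), k), L -> branch(1, true, true), Q -> p(cons(true, zero), cons(1, zero)) }, so X2 -> branch(k, p(k, 1), k).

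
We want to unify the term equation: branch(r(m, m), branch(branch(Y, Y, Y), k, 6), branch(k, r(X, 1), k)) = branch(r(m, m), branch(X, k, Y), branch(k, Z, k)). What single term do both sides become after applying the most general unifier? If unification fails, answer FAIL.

branch(r(m, m), branch(branch(6, 6, 6), k, 6), branch(k, r(branch(6, 6, 6), 1), k))

Decompose branch/3: r(m, m) = r(m, m),  branch(branch(Y, Y, Y), k, 6) = branch(X, k, Y),  branch(k, r(X, 1), k) = branch(k, Z, k).
Delete trivial equation r(m, m) = r(m, m).
Decompose branch/3: branch(Y, Y, Y) = X,  k = k,  6 = Y.
Bind X := branch(Y, Y, Y); substituting into the one remaining equation that mentions X gives: branch(k, r(branch(Y, Y, Y), 1), k) = branch(k, Z, k).
Delete trivial equation k = k.
Bind Y := 6; substituting into the remaining equation gives: branch(k, r(branch(6, 6, 6), 1), k) = branch(k, Z, k). Substituting into the earlier binding gives X := branch(6, 6, 6).
Decompose branch/3: k = k,  r(branch(6, 6, 6), 1) = Z,  k = k.
Delete trivial equation k = k.
Bind Z := r(branch(6, 6, 6), 1); no other remaining equation mentions Z.
Delete trivial equation k = k.
Applying the MGU to either side gives branch(r(m, m), branch(branch(6, 6, 6), k, 6), branch(k, r(branch(6, 6, 6), 1), k)).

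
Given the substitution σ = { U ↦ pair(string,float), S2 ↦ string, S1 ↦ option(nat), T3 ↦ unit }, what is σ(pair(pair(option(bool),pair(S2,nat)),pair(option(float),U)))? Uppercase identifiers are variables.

pair(pair(option(bool),pair(string,nat)),pair(option(float),pair(string,float)))

Replace each occurrence of U with pair(string,float).
Replace each occurrence of S2 with string.
Result: pair(pair(option(bool),pair(string,nat)),pair(option(float),pair(string,float))).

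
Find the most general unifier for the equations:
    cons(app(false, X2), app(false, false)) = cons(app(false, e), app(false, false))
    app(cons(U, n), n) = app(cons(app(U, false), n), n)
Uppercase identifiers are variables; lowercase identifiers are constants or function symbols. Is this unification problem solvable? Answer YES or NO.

Decompose cons/2: app(false, X2) = app(false, e),  app(false, false) = app(false, false).
Decompose app/2: false = false,  X2 = e.
Delete trivial equation false = false.
Bind X2 := e; no other remaining equation mentions X2.
Delete trivial equation app(false, false) = app(false, false).
Decompose app/2: cons(U, n) = cons(app(U, false), n),  n = n.
Decompose cons/2: U = app(U, false),  n = n.
Occurs check fails: U occurs in app(U, false); the equation U = app(U, false) has no finite solution.

NO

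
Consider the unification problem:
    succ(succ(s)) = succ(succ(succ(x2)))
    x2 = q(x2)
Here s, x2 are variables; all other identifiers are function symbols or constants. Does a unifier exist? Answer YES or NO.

Decompose succ/1: succ(s) = succ(succ(x2)).
Decompose succ/1: s = succ(x2).
Bind s := succ(x2); no other remaining equation mentions s.
Occurs check fails: x2 occurs in q(x2); the equation x2 = q(x2) has no finite solution.

NO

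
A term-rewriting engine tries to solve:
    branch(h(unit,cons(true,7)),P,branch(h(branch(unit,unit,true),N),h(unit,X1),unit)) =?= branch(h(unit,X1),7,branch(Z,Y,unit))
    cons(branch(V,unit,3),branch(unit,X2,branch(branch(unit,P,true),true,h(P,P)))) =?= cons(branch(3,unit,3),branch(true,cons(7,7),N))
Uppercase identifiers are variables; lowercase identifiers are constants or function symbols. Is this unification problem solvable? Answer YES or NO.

NO

Decompose branch/3: h(unit,cons(true,7)) =?= h(unit,X1),  P =?= 7,  branch(h(branch(unit,unit,true),N),h(unit,X1),unit) =?= branch(Z,Y,unit).
Decompose h/2: unit =?= unit,  cons(true,7) =?= X1.
Delete trivial equation unit =?= unit.
Bind X1 := cons(true,7); substituting into the one remaining equation that mentions X1 gives: branch(h(branch(unit,unit,true),N),h(unit,cons(true,7)),unit) =?= branch(Z,Y,unit).
Bind P := 7; substituting into the one remaining equation that mentions P gives: cons(branch(V,unit,3),branch(unit,X2,branch(branch(unit,7,true),true,h(7,7)))) =?= cons(branch(3,unit,3),branch(true,cons(7,7),N)).
Decompose branch/3: h(branch(unit,unit,true),N) =?= Z,  h(unit,cons(true,7)) =?= Y,  unit =?= unit.
Bind Z := h(branch(unit,unit,true),N); no other remaining equation mentions Z.
Bind Y := h(unit,cons(true,7)); no other remaining equation mentions Y.
Delete trivial equation unit =?= unit.
Decompose cons/2: branch(V,unit,3) =?= branch(3,unit,3),  branch(unit,X2,branch(branch(unit,7,true),true,h(7,7))) =?= branch(true,cons(7,7),N).
Decompose branch/3: V =?= 3,  unit =?= unit,  3 =?= 3.
Bind V := 3; no other remaining equation mentions V.
Delete trivial equation unit =?= unit.
Delete trivial equation 3 =?= 3.
Decompose branch/3: unit =?= true,  X2 =?= cons(7,7),  branch(branch(unit,7,true),true,h(7,7)) =?= N.
Clash: constants unit and true differ; no unifier exists.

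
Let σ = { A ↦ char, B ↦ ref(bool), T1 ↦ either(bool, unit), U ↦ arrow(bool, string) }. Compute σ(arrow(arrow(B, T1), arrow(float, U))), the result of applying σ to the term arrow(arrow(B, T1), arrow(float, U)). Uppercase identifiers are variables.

Replace each occurrence of B with ref(bool).
Replace each occurrence of T1 with either(bool, unit).
Replace each occurrence of U with arrow(bool, string).
Result: arrow(arrow(ref(bool), either(bool, unit)), arrow(float, arrow(bool, string))).

arrow(arrow(ref(bool), either(bool, unit)), arrow(float, arrow(bool, string)))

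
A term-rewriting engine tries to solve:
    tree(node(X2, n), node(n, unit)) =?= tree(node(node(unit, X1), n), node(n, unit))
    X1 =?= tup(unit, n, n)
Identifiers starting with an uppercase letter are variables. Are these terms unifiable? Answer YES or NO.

Decompose tree/2: node(X2, n) =?= node(node(unit, X1), n),  node(n, unit) =?= node(n, unit).
Decompose node/2: X2 =?= node(unit, X1),  n =?= n.
Bind X2 := node(unit, X1); no other remaining equation mentions X2.
Delete trivial equation n =?= n.
Delete trivial equation node(n, unit) =?= node(n, unit).
Bind X1 := tup(unit, n, n). Substituting into the earlier binding gives X2 := node(unit, tup(unit, n, n)).
No equations remain and no clash or occurs-check failure arose, so a unifier exists.

YES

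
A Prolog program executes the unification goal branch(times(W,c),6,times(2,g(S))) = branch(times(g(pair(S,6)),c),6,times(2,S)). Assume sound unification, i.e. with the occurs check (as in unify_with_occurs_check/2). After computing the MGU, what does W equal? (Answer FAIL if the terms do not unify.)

Decompose branch/3: times(W,c) = times(g(pair(S,6)),c),  6 = 6,  times(2,g(S)) = times(2,S).
Decompose times/2: W = g(pair(S,6)),  c = c.
Bind W := g(pair(S,6)); no other remaining equation mentions W.
Delete trivial equation c = c.
Delete trivial equation 6 = 6.
Decompose times/2: 2 = 2,  g(S) = S.
Delete trivial equation 2 = 2.
Occurs check fails: S occurs in g(S); the equation S = g(S) has no finite solution.

FAIL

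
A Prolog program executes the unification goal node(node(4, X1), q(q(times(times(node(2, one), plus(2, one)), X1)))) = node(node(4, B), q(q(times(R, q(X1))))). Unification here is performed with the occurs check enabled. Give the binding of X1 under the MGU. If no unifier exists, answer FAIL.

Decompose node/2: node(4, X1) = node(4, B),  q(q(times(times(node(2, one), plus(2, one)), X1))) = q(q(times(R, q(X1)))).
Decompose node/2: 4 = 4,  X1 = B.
Delete trivial equation 4 = 4.
Bind X1 := B; substituting into the remaining equation gives: q(q(times(times(node(2, one), plus(2, one)), B))) = q(q(times(R, q(B)))).
Decompose q/1: q(times(times(node(2, one), plus(2, one)), B)) = q(times(R, q(B))).
Decompose q/1: times(times(node(2, one), plus(2, one)), B) = times(R, q(B)).
Decompose times/2: times(node(2, one), plus(2, one)) = R,  B = q(B).
Bind R := times(node(2, one), plus(2, one)); no other remaining equation mentions R.
Occurs check fails: B occurs in q(B); the equation B = q(B) has no finite solution.

FAIL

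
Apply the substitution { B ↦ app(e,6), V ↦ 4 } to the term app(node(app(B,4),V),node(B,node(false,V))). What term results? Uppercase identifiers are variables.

Replace each occurrence of B with app(e,6).
Replace each occurrence of V with 4.
Result: app(node(app(app(e,6),4),4),node(app(e,6),node(false,4))).

app(node(app(app(e,6),4),4),node(app(e,6),node(false,4)))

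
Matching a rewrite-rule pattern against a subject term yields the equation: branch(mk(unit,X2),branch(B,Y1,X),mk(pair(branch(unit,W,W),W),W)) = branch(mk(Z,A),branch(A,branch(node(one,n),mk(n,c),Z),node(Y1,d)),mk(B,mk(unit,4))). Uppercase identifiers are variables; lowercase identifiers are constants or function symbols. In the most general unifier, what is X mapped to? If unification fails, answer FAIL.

node(branch(node(one,n),mk(n,c),unit),d)

Decompose branch/3: mk(unit,X2) = mk(Z,A),  branch(B,Y1,X) = branch(A,branch(node(one,n),mk(n,c),Z),node(Y1,d)),  mk(pair(branch(unit,W,W),W),W) = mk(B,mk(unit,4)).
Decompose mk/2: unit = Z,  X2 = A.
Bind Z := unit; substituting into the one remaining equation that mentions Z gives: branch(B,Y1,X) = branch(A,branch(node(one,n),mk(n,c),unit),node(Y1,d)).
Bind X2 := A; no other remaining equation mentions X2.
Decompose branch/3: B = A,  Y1 = branch(node(one,n),mk(n,c),unit),  X = node(Y1,d).
Bind B := A; substituting into the one remaining equation that mentions B gives: mk(pair(branch(unit,W,W),W),W) = mk(A,mk(unit,4)).
Bind Y1 := branch(node(one,n),mk(n,c),unit); substituting into the one remaining equation that mentions Y1 gives: X = node(branch(node(one,n),mk(n,c),unit),d).
Bind X := node(branch(node(one,n),mk(n,c),unit),d); no other remaining equation mentions X.
Decompose mk/2: pair(branch(unit,W,W),W) = A,  W = mk(unit,4).
Bind A := pair(branch(unit,W,W),W); no other remaining equation mentions A. Substituting into the earlier bindings gives X2 := pair(branch(unit,W,W),W), B := pair(branch(unit,W,W),W).
Bind W := mk(unit,4). Substituting into the earlier bindings gives X2 := pair(branch(unit,mk(unit,4),mk(unit,4)),mk(unit,4)), B := pair(branch(unit,mk(unit,4),mk(unit,4)),mk(unit,4)), A := pair(branch(unit,mk(unit,4),mk(unit,4)),mk(unit,4)).
MGU = { Z ↦ unit, X2 ↦ pair(branch(unit,mk(unit,4),mk(unit,4)),mk(unit,4)), B ↦ pair(branch(unit,mk(unit,4),mk(unit,4)),mk(unit,4)), Y1 ↦ branch(node(one,n),mk(n,c),unit), X ↦ node(branch(node(one,n),mk(n,c),unit),d), A ↦ pair(branch(unit,mk(unit,4),mk(unit,4)),mk(unit,4)), W ↦ mk(unit,4) }, so X ↦ node(branch(node(one,n),mk(n,c),unit),d).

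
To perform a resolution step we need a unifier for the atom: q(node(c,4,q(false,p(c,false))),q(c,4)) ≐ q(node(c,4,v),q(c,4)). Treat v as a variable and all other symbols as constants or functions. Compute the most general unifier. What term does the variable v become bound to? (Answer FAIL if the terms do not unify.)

q(false,p(c,false))

Decompose q/2: node(c,4,q(false,p(c,false))) ≐ node(c,4,v),  q(c,4) ≐ q(c,4).
Decompose node/3: c ≐ c,  4 ≐ 4,  q(false,p(c,false)) ≐ v.
Delete trivial equation c ≐ c.
Delete trivial equation 4 ≐ 4.
Bind v := q(false,p(c,false)); no other remaining equation mentions v.
Delete trivial equation q(c,4) ≐ q(c,4).
MGU = { v -> q(false,p(c,false)) }, so v -> q(false,p(c,false)).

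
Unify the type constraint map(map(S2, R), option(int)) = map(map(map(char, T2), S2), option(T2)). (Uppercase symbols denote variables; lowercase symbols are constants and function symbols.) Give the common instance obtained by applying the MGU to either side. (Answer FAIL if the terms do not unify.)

map(map(map(char, int), map(char, int)), option(int))

Decompose map/2: map(S2, R) = map(map(char, T2), S2),  option(int) = option(T2).
Decompose map/2: S2 = map(char, T2),  R = S2.
Bind S2 := map(char, T2); substituting into the one remaining equation that mentions S2 gives: R = map(char, T2).
Bind R := map(char, T2); no other remaining equation mentions R.
Decompose option/1: int = T2.
Bind T2 := int. Substituting into the earlier bindings gives S2 := map(char, int), R := map(char, int).
Applying the MGU to either side gives map(map(map(char, int), map(char, int)), option(int)).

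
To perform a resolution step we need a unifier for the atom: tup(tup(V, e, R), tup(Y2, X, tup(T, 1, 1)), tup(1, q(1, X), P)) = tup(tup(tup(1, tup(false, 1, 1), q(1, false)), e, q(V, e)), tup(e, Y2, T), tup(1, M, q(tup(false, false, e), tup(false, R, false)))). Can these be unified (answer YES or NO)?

NO

Decompose tup/3: tup(V, e, R) = tup(tup(1, tup(false, 1, 1), q(1, false)), e, q(V, e)),  tup(Y2, X, tup(T, 1, 1)) = tup(e, Y2, T),  tup(1, q(1, X), P) = tup(1, M, q(tup(false, false, e), tup(false, R, false))).
Decompose tup/3: V = tup(1, tup(false, 1, 1), q(1, false)),  e = e,  R = q(V, e).
Bind V := tup(1, tup(false, 1, 1), q(1, false)); substituting into the one remaining equation that mentions V gives: R = q(tup(1, tup(false, 1, 1), q(1, false)), e).
Delete trivial equation e = e.
Bind R := q(tup(1, tup(false, 1, 1), q(1, false)), e); substituting into the one remaining equation that mentions R gives: tup(1, q(1, X), P) = tup(1, M, q(tup(false, false, e), tup(false, q(tup(1, tup(false, 1, 1), q(1, false)), e), false))).
Decompose tup/3: Y2 = e,  X = Y2,  tup(T, 1, 1) = T.
Bind Y2 := e; substituting into the one remaining equation that mentions Y2 gives: X = e.
Bind X := e; substituting into the one remaining equation that mentions X gives: tup(1, q(1, e), P) = tup(1, M, q(tup(false, false, e), tup(false, q(tup(1, tup(false, 1, 1), q(1, false)), e), false))).
Occurs check fails: T occurs in tup(T, 1, 1); the equation T = tup(T, 1, 1) has no finite solution.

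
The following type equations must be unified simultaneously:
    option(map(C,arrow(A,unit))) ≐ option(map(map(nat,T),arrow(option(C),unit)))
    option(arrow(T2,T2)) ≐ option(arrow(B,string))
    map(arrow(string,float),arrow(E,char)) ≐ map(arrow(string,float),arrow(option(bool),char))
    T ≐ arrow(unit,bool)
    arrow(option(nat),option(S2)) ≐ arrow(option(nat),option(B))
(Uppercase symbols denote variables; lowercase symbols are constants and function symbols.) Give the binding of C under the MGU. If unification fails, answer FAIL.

Decompose option/1: map(C,arrow(A,unit)) ≐ map(map(nat,T),arrow(option(C),unit)).
Decompose map/2: C ≐ map(nat,T),  arrow(A,unit) ≐ arrow(option(C),unit).
Bind C := map(nat,T); substituting into the one remaining equation that mentions C gives: arrow(A,unit) ≐ arrow(option(map(nat,T)),unit).
Decompose arrow/2: A ≐ option(map(nat,T)),  unit ≐ unit.
Bind A := option(map(nat,T)); no other remaining equation mentions A.
Delete trivial equation unit ≐ unit.
Decompose option/1: arrow(T2,T2) ≐ arrow(B,string).
Decompose arrow/2: T2 ≐ B,  T2 ≐ string.
Bind T2 := B; substituting into the one remaining equation that mentions T2 gives: B ≐ string.
Bind B := string; substituting into the one remaining equation that mentions B gives: arrow(option(nat),option(S2)) ≐ arrow(option(nat),option(string)). Substituting into the earlier binding gives T2 := string.
Decompose map/2: arrow(string,float) ≐ arrow(string,float),  arrow(E,char) ≐ arrow(option(bool),char).
Delete trivial equation arrow(string,float) ≐ arrow(string,float).
Decompose arrow/2: E ≐ option(bool),  char ≐ char.
Bind E := option(bool); no other remaining equation mentions E.
Delete trivial equation char ≐ char.
Bind T := arrow(unit,bool); no other remaining equation mentions T. Substituting into the earlier bindings gives C := map(nat,arrow(unit,bool)), A := option(map(nat,arrow(unit,bool))).
Decompose arrow/2: option(nat) ≐ option(nat),  option(S2) ≐ option(string).
Delete trivial equation option(nat) ≐ option(nat).
Decompose option/1: S2 ≐ string.
Bind S2 := string.
MGU = { C := map(nat,arrow(unit,bool)), A := option(map(nat,arrow(unit,bool))), T2 := string, B := string, E := option(bool), T := arrow(unit,bool), S2 := string }, so C := map(nat,arrow(unit,bool)).

map(nat,arrow(unit,bool))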